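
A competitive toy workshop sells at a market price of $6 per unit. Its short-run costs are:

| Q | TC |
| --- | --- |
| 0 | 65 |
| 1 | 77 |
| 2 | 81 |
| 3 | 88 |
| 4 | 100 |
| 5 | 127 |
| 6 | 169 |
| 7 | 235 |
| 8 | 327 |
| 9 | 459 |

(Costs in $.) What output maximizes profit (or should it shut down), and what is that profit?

Q = 0 (shut down); profit = -$65

Tabulate TR − TC: Q=0: -65; Q=1: -71; Q=2: -69; Q=3: -70; Q=4: -76; Q=5: -97; Q=6: -133; Q=7: -193; Q=8: -279; Q=9: -405.
Profit is highest at Q = 0. Equivalently, the lowest AVC in the table is 23/3 ≈ $7.67 at Q = 3, and P = $6 falls below it — price never covers variable cost, so the firm shuts down and loses only its fixed cost.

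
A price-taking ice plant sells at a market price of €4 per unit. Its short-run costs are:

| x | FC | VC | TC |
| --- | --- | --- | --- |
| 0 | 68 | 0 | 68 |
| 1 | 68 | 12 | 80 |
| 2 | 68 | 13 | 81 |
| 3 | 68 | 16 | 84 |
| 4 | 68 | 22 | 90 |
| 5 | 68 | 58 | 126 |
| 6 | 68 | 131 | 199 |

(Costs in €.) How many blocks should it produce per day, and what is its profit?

Tabulate TR − TC: x=0: -68; x=1: -76; x=2: -73; x=3: -72; x=4: -74; x=5: -106; x=6: -175.
Profit is highest at x = 0. Equivalently, the lowest AVC in the table is 16/3 ≈ €5.33 at x = 3, and P = €4 falls below it — price never covers variable cost, so the firm shuts down and loses only its fixed cost.

x = 0 (shut down); profit = -€68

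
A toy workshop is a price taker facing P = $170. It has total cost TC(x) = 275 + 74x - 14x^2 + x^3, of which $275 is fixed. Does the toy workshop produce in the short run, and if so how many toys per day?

Produce at x = 12

From TC, MC = TC'(x) = 74 - 28x + 3x^2 and AVC = VC/x = 74 - 14x + x^2.
The AVC parabola has its vertex at x = 14/2 = 7, where AVC = 74 - 14·7 + 7^2 = $25.
Because $170 ≥ $25, revenue can cover variable cost; the firm operates.
P = MC gives -96 - 28x + 3x^2 = 0, with roots -8/3 and 12. Take the larger (rising MC): x* = 12.
Check: AVC at x = 12 is $50 ≤ P, so revenue covers variable cost.
Profit = P·x − TC = 170·12 − 875 = $1165.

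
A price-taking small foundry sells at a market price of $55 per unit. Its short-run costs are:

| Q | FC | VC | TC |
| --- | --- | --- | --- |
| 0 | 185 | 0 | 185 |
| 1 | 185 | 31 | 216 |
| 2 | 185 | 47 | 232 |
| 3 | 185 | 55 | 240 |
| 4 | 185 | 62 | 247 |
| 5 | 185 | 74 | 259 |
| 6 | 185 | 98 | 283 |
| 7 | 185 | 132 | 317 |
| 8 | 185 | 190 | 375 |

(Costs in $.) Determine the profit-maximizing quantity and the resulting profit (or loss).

Tabulate TR − TC: Q=0: -185; Q=1: -161; Q=2: -122; Q=3: -75; Q=4: -27; Q=5: 16; Q=6: 47; Q=7: 68; Q=8: 65.
Profit is maximized at Q = 7. AVC there is 132/7 = $18.86 ≤ P, so producing beats shutting down (which would give -$185).

Q = 7; profit = $68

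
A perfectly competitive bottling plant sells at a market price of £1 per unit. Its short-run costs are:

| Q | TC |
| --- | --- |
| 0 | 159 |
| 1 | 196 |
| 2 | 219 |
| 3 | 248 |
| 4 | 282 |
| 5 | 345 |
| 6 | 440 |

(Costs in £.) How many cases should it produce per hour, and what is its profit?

Q = 0 (shut down); profit = -£159

Profit at each row (π = 1Q − TC): Q=0: -159; Q=1: -195; Q=2: -217; Q=3: -245; Q=4: -278; Q=5: -340; Q=6: -434.
Profit is highest at Q = 0. Equivalently, the lowest AVC in the table is 89/3 ≈ £29.67 at Q = 3, and P = £1 falls below it — price never covers variable cost, so the firm shuts down and loses only its fixed cost.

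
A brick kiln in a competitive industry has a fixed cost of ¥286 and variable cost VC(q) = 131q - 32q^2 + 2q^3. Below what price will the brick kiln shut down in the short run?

The shutdown price is the minimum of AVC. VC = 131q - 32q^2 + 2q^3, so AVC = 131 - 32q + 2q^2.
At the minimum of AVC, MC = AVC. MC = 131 - 64q + 6q^2; setting MC = AVC gives 4q^2 - 32q = 0, so q = 8. min AVC = 3.
So the shutdown price is ¥3.

¥3 per unit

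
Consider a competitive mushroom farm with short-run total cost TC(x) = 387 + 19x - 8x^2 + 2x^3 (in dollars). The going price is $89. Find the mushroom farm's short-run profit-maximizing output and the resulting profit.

Profit = -$87 at x = 5

AVC = 19 - 8x + 2x^2; min AVC = $11 at x = 2. Since P = $89 ≥ min AVC, the firm produces.
With MC = 19 - 16x + 6x^2, P = MC on the upward-sloping part at x* = 5.
TR = 89·5 = 445. TC = 387 + 145 = 532. Profit = 445 − 532 = -$87.
That loss of $87 beats the $387 the firm would lose by shutting down; producing recovers $300 of fixed cost.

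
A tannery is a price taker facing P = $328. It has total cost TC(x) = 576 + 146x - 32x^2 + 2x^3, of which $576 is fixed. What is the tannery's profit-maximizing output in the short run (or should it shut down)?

From TC, MC = TC'(x) = 146 - 64x + 6x^2 and AVC = VC/x = 146 - 32x + 2x^2.
The AVC parabola has its vertex at x = 32/4 = 8, where AVC = 146 - 32·8 + 2·8^2 = $18.
Since P = $328 ≥ min AVC = $18, price covers variable cost and the firm should produce.
P = MC gives -182 - 64x + 6x^2 = 0, with roots -7/3 and 13. Take the larger (rising MC): x* = 13.
Check: AVC at x = 13 is $68 ≤ P, so revenue covers variable cost.
Profit = P·x − TC = 328·13 − 1460 = $2804.

Produce at x = 13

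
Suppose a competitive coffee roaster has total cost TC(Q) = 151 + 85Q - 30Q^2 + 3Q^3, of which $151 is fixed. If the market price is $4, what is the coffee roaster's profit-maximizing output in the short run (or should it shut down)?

Shut down

Strip out fixed cost: VC = 85Q - 30Q^2 + 3Q^3. Then AVC = 85 - 30Q + 3Q^2 and MC = 85 - 60Q + 9Q^2.
The AVC parabola has its vertex at Q = 30/6 = 5, where AVC = 85 - 30·5 + 3·5^2 = $10.
Since P = $4 < min AVC = $10, price fails to cover variable cost at any output.
The firm minimizes its loss by shutting down and losing only its fixed cost of $151.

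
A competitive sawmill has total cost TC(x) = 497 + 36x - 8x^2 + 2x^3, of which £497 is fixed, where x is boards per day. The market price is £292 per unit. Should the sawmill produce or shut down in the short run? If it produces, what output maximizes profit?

Strip out fixed cost: VC = 36x - 8x^2 + 2x^3. Then AVC = 36 - 8x + 2x^2 and MC = 36 - 16x + 6x^2.
AVC hits its minimum where MC = AVC, at x = 2, giving min AVC = 36 - 8·2 + 2·2^2 = £28.
P = £292 exceeds min AVC = £28, so the firm stays open.
Set P = MC: 292 = 36 - 16x + 6x^2 → -256 - 16x + 6x^2 = 0. The roots are x = -16/3 and x = 8; the profit-maximizing output is on the rising part of MC, so x* = 8.
Check: AVC at x = 8 is £100 ≤ P, so revenue covers variable cost.
Profit = P·x − TC = 292·8 − 1297 = £1039.

Produce at x = 8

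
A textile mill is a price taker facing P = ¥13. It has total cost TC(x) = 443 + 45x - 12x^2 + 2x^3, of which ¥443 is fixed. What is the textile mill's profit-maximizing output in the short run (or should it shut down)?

From TC, MC = TC'(x) = 45 - 24x + 6x^2 and AVC = VC/x = 45 - 12x + 2x^2.
The AVC parabola has its vertex at x = 12/4 = 3, where AVC = 45 - 12·3 + 2·3^2 = ¥27.
P = ¥13 lies below min AVC = ¥27; no output level covers variable cost.
The firm minimizes its loss by shutting down and losing only its fixed cost of ¥443.

Shut down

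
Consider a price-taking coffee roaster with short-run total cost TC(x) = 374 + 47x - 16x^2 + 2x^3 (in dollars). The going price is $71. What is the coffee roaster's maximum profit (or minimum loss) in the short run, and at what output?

AVC = 47 - 16x + 2x^2 has its minimum $15 at x = 4; price $71 clears that bar, so the firm operates.
With MC = 47 - 32x + 6x^2, P = MC on the upward-sloping part at x* = 6.
TR = 71·6 = 426. TC = 374 + 138 = 512. Profit = 426 − 512 = -$86.
That loss of $86 beats the $374 the firm would lose by shutting down; producing recovers $288 of fixed cost.

Profit = -$86 at x = 6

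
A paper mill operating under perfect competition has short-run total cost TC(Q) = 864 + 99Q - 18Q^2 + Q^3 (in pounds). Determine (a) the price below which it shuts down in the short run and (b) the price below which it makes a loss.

AVC = 99 - 18Q + Q^2; minimized at Q = 9, giving min AVC = £18. That is the shutdown price.
ATC = 864/Q + 99 - 18Q + Q^2. Setting dATC/dQ = −864/Q^2 − 18 + 2Q = 0 gives Q = 12 (since 2·12^3 − 18·12^2 = 864).
min ATC = 864/12 + 99 − 18·12 + 12^2 = £99. That is the break-even price.
For £18 ≤ P < £99 the firm produces at a loss; below £18 it shuts down.

Shutdown price = £18; break-even price = £99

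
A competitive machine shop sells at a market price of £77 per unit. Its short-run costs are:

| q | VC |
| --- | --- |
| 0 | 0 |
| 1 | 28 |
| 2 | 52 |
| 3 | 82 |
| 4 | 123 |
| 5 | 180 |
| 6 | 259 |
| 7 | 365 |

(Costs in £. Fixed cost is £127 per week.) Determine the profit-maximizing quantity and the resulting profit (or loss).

q = 5; profit = £78

Compute π = P·q − TC at each output: q=0: -127; q=1: -78; q=2: -25; q=3: 22; q=4: 58; q=5: 78; q=6: 76; q=7: 47.
Profit is maximized at q = 5. AVC there is 180/5 = £36 ≤ P, so producing beats shutting down (which would give -£127).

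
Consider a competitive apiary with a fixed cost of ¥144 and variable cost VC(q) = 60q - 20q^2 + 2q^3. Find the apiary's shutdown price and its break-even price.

Shutdown price = min AVC. AVC = 60 - 20q + 2q^2, with vertex at q = 5 and minimum ¥10.
ATC = 144/q + 60 - 20q + 2q^2. Setting dATC/dq = −144/q^2 − 20 + 4q = 0 gives q = 6 (since 4·6^3 − 20·6^2 = 144).
min ATC = 144/6 + 60 − 20·6 + 2·6^2 = ¥36. That is the break-even price.
For ¥10 ≤ P < ¥36 the firm produces at a loss; below ¥10 it shuts down.

Shutdown price = ¥10; break-even price = ¥36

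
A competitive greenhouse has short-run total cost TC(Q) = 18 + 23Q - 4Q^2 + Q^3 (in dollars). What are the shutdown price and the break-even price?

Shutdown price = min AVC. AVC = 23 - 4Q + Q^2, with vertex at Q = 2 and minimum $19.
ATC = 18/Q + 23 - 4Q + Q^2. Setting dATC/dQ = −18/Q^2 − 4 + 2Q = 0 gives Q = 3 (since 2·3^3 − 4·3^2 = 18).
min ATC = 18/3 + 23 − 4·3 + 3^2 = $26. That is the break-even price.
Between these two prices the firm operates at a loss; above $26 it earns a profit.

Shutdown price = $19; break-even price = $26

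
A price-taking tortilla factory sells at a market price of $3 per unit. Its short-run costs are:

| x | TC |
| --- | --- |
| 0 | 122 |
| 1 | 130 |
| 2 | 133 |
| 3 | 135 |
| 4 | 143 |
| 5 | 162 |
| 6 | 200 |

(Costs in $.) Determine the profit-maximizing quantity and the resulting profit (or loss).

Profit at each row (π = 3x − TC): x=0: -122; x=1: -127; x=2: -127; x=3: -126; x=4: -131; x=5: -147; x=6: -182.
Profit is highest at x = 0. Equivalently, the lowest AVC in the table is 13/3 ≈ $4.33 at x = 3, and P = $3 falls below it — price never covers variable cost, so the firm shuts down and loses only its fixed cost.

x = 0 (shut down); profit = -$122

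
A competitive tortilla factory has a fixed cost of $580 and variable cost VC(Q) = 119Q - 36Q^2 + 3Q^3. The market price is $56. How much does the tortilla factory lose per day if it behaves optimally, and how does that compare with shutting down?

AVC = 119 - 36Q + 3Q^2 has its minimum $11 at Q = 6; price $56 clears that bar, so the firm operates.
With MC = 119 - 72Q + 9Q^2, P = MC on the upward-sloping part at Q* = 7.
TR = 56·7 = 392. TC = 580 + 98 = 678. Profit = 392 − 678 = -$286.
By producing, the firm covers all variable cost plus $294 of fixed cost; shutting down would lose the full $580.

Profit = -$286 at Q = 7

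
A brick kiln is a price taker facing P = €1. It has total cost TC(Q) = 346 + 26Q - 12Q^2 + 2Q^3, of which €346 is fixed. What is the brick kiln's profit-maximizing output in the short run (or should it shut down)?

Strip out fixed cost: VC = 26Q - 12Q^2 + 2Q^3. Then AVC = 26 - 12Q + 2Q^2 and MC = 26 - 24Q + 6Q^2.
The AVC parabola has its vertex at Q = 12/4 = 3, where AVC = 26 - 12·3 + 2·3^2 = €8.
Since P = €1 < min AVC = €8, price fails to cover variable cost at any output.
The firm minimizes its loss by shutting down and losing only its fixed cost of €346.

Shut down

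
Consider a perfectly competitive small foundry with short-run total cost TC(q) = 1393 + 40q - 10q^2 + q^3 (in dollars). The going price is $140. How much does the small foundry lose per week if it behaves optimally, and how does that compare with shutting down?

AVC = 40 - 10q + q^2 has its minimum $15 at q = 5; price $140 clears that bar, so the firm operates.
With MC = 40 - 20q + 3q^2, P = MC on the upward-sloping part at q* = 10.
TR = 140·10 = 1400. TC = 1393 + 400 = 1793. Profit = 1400 − 1793 = -$393.
That loss of $393 beats the $1393 the firm would lose by shutting down; producing recovers $1000 of fixed cost.

Profit = -$393 at q = 10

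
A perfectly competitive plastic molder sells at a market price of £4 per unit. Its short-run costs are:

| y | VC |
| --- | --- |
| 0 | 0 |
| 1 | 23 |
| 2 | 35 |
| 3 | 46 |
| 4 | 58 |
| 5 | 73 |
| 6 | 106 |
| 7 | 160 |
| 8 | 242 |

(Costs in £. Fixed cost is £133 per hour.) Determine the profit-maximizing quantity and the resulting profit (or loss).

y = 0 (shut down); profit = -£133

Tabulate TR − TC: y=0: -133; y=1: -152; y=2: -160; y=3: -167; y=4: -175; y=5: -186; y=6: -215; y=7: -265; y=8: -343.
Profit is highest at y = 0. Equivalently, the lowest AVC in the table is 58/4 ≈ £14.50 at y = 4, and P = £4 falls below it — price never covers variable cost, so the firm shuts down and loses only its fixed cost.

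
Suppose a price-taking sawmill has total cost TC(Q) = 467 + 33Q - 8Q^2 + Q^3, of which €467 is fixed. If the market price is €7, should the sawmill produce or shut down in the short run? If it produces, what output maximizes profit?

Shut down

Strip out fixed cost: VC = 33Q - 8Q^2 + Q^3. Then AVC = 33 - 8Q + Q^2 and MC = 33 - 16Q + 3Q^2.
The AVC parabola has its vertex at Q = 8/2 = 4, where AVC = 33 - 8·4 + 4^2 = €17.
P = €7 lies below min AVC = €17; no output level covers variable cost.
Best response: produce nothing and absorb the €467 fixed cost.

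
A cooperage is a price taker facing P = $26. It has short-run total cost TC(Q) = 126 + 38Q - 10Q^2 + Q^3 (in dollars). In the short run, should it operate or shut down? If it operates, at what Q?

Produce at Q = 6

From TC, MC = TC'(Q) = 38 - 20Q + 3Q^2 and AVC = VC/Q = 38 - 10Q + Q^2.
The AVC parabola has its vertex at Q = 10/2 = 5, where AVC = 38 - 10·5 + 5^2 = $13.
Because $26 ≥ $13, revenue can cover variable cost; the firm operates.
Solving P = MC: 12 - 20Q + 3Q^2 = 0 ⇒ Q = 2/3 or 6. On the upward-sloping branch, Q* = 6.
Check: AVC at Q = 6 is $14 ≤ P, so revenue covers variable cost.
Profit = P·Q − TC = 26·6 − 210 = -$54, a loss, but smaller than the $126 fixed cost the firm would lose by shutting down.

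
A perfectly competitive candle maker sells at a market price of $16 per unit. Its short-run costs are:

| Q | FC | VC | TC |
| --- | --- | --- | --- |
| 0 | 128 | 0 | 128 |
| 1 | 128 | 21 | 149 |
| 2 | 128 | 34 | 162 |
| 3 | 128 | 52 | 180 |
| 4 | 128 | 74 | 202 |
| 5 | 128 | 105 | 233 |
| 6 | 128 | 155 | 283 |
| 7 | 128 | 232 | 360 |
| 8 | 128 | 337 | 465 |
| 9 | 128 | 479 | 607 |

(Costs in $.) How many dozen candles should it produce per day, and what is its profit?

Q = 0 (shut down); profit = -$128

Profit at each row (π = 16Q − TC): Q=0: -128; Q=1: -133; Q=2: -130; Q=3: -132; Q=4: -138; Q=5: -153; Q=6: -187; Q=7: -248; Q=8: -337; Q=9: -463.
Profit is highest at Q = 0. Equivalently, the lowest AVC in the table is 34/2 ≈ $17 at Q = 2, and P = $16 falls below it — price never covers variable cost, so the firm shuts down and loses only its fixed cost.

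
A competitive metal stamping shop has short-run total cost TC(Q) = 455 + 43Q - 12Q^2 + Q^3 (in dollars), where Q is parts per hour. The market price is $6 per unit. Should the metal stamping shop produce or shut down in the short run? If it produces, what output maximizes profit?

Strip out fixed cost: VC = 43Q - 12Q^2 + Q^3. Then AVC = 43 - 12Q + Q^2 and MC = 43 - 24Q + 3Q^2.
AVC hits its minimum where MC = AVC, at Q = 6, giving min AVC = 43 - 12·6 + 6^2 = $7.
Since P = $6 < min AVC = $7, price fails to cover variable cost at any output.
The firm minimizes its loss by shutting down and losing only its fixed cost of $455.

Shut down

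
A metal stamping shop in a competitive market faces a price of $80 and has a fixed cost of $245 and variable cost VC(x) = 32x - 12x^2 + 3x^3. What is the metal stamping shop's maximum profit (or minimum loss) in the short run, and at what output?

Profit = -$53 at x = 4

AVC = 32 - 12x + 3x^2 has its minimum $20 at x = 2; price $80 clears that bar, so the firm operates.
With MC = 32 - 24x + 9x^2, P = MC on the upward-sloping part at x* = 4.
TR = 80·4 = 320. TC = 245 + 128 = 373. Profit = 320 − 373 = -$53.
Shutting down would mean losing the fixed cost of $245, so operating at a loss of $53 is better by $192.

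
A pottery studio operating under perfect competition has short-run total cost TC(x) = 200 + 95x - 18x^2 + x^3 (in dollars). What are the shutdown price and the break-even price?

Shutdown price = $14; break-even price = $35

Shutdown price = min AVC. AVC = 95 - 18x + x^2, with vertex at x = 9 and minimum $14.
ATC = 200/x + 95 - 18x + x^2. Setting dATC/dx = −200/x^2 − 18 + 2x = 0 gives x = 10 (since 2·10^3 − 18·10^2 = 200).
min ATC = 200/10 + 95 − 18·10 + 10^2 = $35. That is the break-even price.
For $14 ≤ P < $35 the firm produces at a loss; below $14 it shuts down.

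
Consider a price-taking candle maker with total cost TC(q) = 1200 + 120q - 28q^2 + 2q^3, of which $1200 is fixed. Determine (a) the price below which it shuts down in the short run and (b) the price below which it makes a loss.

Shutdown price = min AVC. AVC = 120 - 28q + 2q^2, with vertex at q = 7 and minimum $22.
ATC = 1200/q + 120 - 28q + 2q^2. Setting dATC/dq = −1200/q^2 − 28 + 4q = 0 gives q = 10 (since 4·10^3 − 28·10^2 = 1200).
min ATC = 1200/10 + 120 − 28·10 + 2·10^2 = $160. That is the break-even price.
For $22 ≤ P < $160 the firm produces at a loss; below $22 it shuts down.

Shutdown price = $22; break-even price = $160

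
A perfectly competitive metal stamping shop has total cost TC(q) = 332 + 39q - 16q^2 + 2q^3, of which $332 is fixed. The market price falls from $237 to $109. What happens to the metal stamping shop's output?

Output falls from 9 to 7

AVC = 39 - 16q + 2q^2, minimized at q = 4 where min AVC = $7. MC = 39 - 32q + 6q^2.
With P = $237 above the shutdown price, P = MC gives q = 9.
At P = $109 ≥ min AVC, set P = MC: q = 7. The firm stays open but cuts output.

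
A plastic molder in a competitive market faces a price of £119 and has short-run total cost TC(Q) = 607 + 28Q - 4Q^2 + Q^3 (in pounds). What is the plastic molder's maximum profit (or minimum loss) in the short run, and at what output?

AVC = 28 - 4Q + Q^2; min AVC = £24 at Q = 2. Since P = £119 ≥ min AVC, the firm produces.
MC = 28 - 8Q + 3Q^2. Setting P = MC and taking the root on the rising branch gives Q* = 7.
TR = 119·7 = 833. TC = 607 + 343 = 950. Profit = 833 − 950 = -£117.
Shutting down would mean losing the fixed cost of £607, so operating at a loss of £117 is better by £490.

Profit = -£117 at Q = 7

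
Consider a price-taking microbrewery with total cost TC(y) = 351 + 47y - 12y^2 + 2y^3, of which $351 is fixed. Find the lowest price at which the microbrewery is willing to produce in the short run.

The firm shuts down when price falls below the minimum of average variable cost. AVC = VC/y = 47 - 12y + 2y^2.
dAVC/dy = -12 + 4y = 0 gives y = 3. min AVC = 47 - 12·3 + 2·3^2 = 29.
The firm shuts down for any P below $29.

$29 per unit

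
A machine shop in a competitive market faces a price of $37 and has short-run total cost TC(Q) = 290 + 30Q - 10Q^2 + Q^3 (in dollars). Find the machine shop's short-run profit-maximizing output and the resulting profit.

AVC = 30 - 10Q + Q^2 has its minimum $5 at Q = 5; price $37 clears that bar, so the firm operates.
MC = 30 - 20Q + 3Q^2. Setting P = MC and taking the root on the rising branch gives Q* = 7.
TR = 37·7 = 259. TC = 290 + 63 = 353. Profit = 259 − 353 = -$94.
Shutting down would mean losing the fixed cost of $290, so operating at a loss of $94 is better by $196.

Profit = -$94 at Q = 7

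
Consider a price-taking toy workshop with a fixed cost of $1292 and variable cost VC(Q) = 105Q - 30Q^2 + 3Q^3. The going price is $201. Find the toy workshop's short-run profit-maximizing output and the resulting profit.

AVC = 105 - 30Q + 3Q^2 has its minimum $30 at Q = 5; price $201 clears that bar, so the firm operates.
MC = 105 - 60Q + 9Q^2. Setting P = MC and taking the root on the rising branch gives Q* = 8.
TR = 201·8 = 1608. TC = 1292 + 456 = 1748. Profit = 1608 − 1748 = -$140.
By producing, the firm covers all variable cost plus $1152 of fixed cost; shutting down would lose the full $1292.

Profit = -$140 at Q = 8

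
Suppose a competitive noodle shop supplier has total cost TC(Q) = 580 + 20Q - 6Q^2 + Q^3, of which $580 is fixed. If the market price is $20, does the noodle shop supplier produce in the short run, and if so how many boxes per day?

Produce at Q = 4

Strip out fixed cost: VC = 20Q - 6Q^2 + Q^3. Then AVC = 20 - 6Q + Q^2 and MC = 20 - 12Q + 3Q^2.
AVC is minimized where dAVC/dQ = -6 + 2Q = 0, at Q = 3; min AVC = 20 - 6·3 + 3^2 = $11.
Since P = $20 ≥ min AVC = $11, price covers variable cost and the firm should produce.
Solving P = MC: -12Q + 3Q^2 = 0 ⇒ Q = 0 or 4. On the upward-sloping branch, Q* = 4.
Check: AVC at Q = 4 is $12 ≤ P, so revenue covers variable cost.
Profit = P·Q − TC = 20·4 − 628 = -$548, a loss, but smaller than the $580 fixed cost the firm would lose by shutting down.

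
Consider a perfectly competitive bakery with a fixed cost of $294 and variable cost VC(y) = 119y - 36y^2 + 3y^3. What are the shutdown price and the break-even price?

AVC = 119 - 36y + 3y^2; minimized at y = 6, giving min AVC = $11. That is the shutdown price.
ATC = 294/y + 119 - 36y + 3y^2. Setting dATC/dy = −294/y^2 − 36 + 6y = 0 gives y = 7 (since 6·7^3 − 36·7^2 = 294).
min ATC = 294/7 + 119 − 36·7 + 3·7^2 = $56. That is the break-even price.
For $11 ≤ P < $56 the firm produces at a loss; below $11 it shuts down.

Shutdown price = $11; break-even price = $56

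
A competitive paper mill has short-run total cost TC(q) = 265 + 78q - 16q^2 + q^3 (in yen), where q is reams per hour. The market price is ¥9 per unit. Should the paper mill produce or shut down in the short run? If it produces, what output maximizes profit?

From TC, MC = TC'(q) = 78 - 32q + 3q^2 and AVC = VC/q = 78 - 16q + q^2.
AVC hits its minimum where MC = AVC, at q = 8, giving min AVC = 78 - 16·8 + 8^2 = ¥14.
Since P = ¥9 < min AVC = ¥14, price fails to cover variable cost at any output.
Shutting down limits the loss to fixed cost, ¥265.

Shut down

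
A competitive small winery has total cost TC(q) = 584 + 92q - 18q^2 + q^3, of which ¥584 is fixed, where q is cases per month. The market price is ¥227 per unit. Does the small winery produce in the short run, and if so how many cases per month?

Produce at q = 15

Variable cost is VC = 92q - 18q^2 + q^3, so AVC = VC/q = 92 - 18q + q^2 and MC = dTC/dq = 92 - 36q + 3q^2.
AVC is minimized where dAVC/dq = -18 + 2q = 0, at q = 9; min AVC = 92 - 18·9 + 9^2 = ¥11.
Because ¥227 ≥ ¥11, revenue can cover variable cost; the firm operates.
P = MC gives -135 - 36q + 3q^2 = 0, with roots -3 and 15. Take the larger (rising MC): q* = 15.
Check: AVC at q = 15 is ¥47 ≤ P, so revenue covers variable cost.
Profit = P·q − TC = 227·15 − 1289 = ¥2116.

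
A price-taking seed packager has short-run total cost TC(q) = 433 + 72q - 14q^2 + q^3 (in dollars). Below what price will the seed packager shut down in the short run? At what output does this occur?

Short-run supply begins at min AVC. From VC = 72q - 14q^2 + q^3, AVC = 72 - 14q + q^2.
dAVC/dq = -14 + 2q = 0 gives q = 7. min AVC = 72 - 14·7 + 7^2 = 23.
So the shutdown price is $23.

$23 per unit, at q = 7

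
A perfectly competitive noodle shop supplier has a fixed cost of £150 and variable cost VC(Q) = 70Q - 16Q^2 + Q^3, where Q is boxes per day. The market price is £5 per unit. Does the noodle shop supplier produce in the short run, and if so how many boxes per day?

From TC, MC = TC'(Q) = 70 - 32Q + 3Q^2 and AVC = VC/Q = 70 - 16Q + Q^2.
The AVC parabola has its vertex at Q = 16/2 = 8, where AVC = 70 - 16·8 + 8^2 = £6.
Since P = £5 < min AVC = £6, price fails to cover variable cost at any output.
Shutting down limits the loss to fixed cost, £150.

Shut down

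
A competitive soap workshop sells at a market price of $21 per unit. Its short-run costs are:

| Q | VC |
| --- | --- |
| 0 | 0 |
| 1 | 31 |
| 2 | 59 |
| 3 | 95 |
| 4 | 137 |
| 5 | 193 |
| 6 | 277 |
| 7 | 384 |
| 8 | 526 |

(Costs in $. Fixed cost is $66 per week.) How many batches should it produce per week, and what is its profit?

Compute π = P·Q − TC at each output: Q=0: -66; Q=1: -76; Q=2: -83; Q=3: -98; Q=4: -119; Q=5: -154; Q=6: -217; Q=7: -303; Q=8: -424.
Profit is highest at Q = 0. Equivalently, the lowest AVC in the table is 59/2 ≈ $29.50 at Q = 2, and P = $21 falls below it — price never covers variable cost, so the firm shuts down and loses only its fixed cost.

Q = 0 (shut down); profit = -$66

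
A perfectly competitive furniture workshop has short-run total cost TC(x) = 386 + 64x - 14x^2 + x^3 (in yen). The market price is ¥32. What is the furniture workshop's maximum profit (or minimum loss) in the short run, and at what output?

Profit = -¥258 at x = 8

AVC = 64 - 14x + x^2 has its minimum ¥15 at x = 7; price ¥32 clears that bar, so the firm operates.
With MC = 64 - 28x + 3x^2, P = MC on the upward-sloping part at x* = 8.
TR = 32·8 = 256. TC = 386 + 128 = 514. Profit = 256 − 514 = -¥258.
By producing, the firm covers all variable cost plus ¥128 of fixed cost; shutting down would lose the full ¥386.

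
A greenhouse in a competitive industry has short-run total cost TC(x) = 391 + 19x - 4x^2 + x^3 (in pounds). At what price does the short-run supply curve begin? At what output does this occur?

The firm shuts down when price falls below the minimum of average variable cost. AVC = VC/x = 19 - 4x + x^2.
At the minimum of AVC, MC = AVC. MC = 19 - 8x + 3x^2; setting MC = AVC gives 2x^2 - 4x = 0, so x = 2. min AVC = 15.
For P < £15 the firm produces nothing.

£15 per unit, at x = 2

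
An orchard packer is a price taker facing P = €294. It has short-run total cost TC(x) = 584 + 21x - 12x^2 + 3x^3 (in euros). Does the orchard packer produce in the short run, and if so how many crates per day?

Produce at x = 7

From TC, MC = TC'(x) = 21 - 24x + 9x^2 and AVC = VC/x = 21 - 12x + 3x^2.
AVC is minimized where dAVC/dx = -12 + 6x = 0, at x = 2; min AVC = 21 - 12·2 + 3·2^2 = €9.
Because €294 ≥ €9, revenue can cover variable cost; the firm operates.
Solving P = MC: -273 - 24x + 9x^2 = 0 ⇒ x = -13/3 or 7. On the upward-sloping branch, x* = 7.
Check: AVC at x = 7 is €84 ≤ P, so revenue covers variable cost.
Profit = P·x − TC = 294·7 − 1172 = €886.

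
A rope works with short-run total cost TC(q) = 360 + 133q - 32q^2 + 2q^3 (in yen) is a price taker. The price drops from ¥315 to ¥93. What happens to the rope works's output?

Output falls from 13 to 10

AVC = 133 - 32q + 2q^2, minimized at q = 8 where min AVC = ¥5. MC = 133 - 64q + 6q^2.
With P = ¥315 above the shutdown price, P = MC gives q = 13.
At P = ¥93 ≥ min AVC, set P = MC: q = 10. The firm stays open but cuts output.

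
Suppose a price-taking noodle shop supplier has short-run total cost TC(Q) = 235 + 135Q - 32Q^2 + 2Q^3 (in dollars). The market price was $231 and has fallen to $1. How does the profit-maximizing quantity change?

MC = 135 - 64Q + 6Q^2; the shutdown threshold is min AVC = $7 (at Q = 8).
At P = $231 ≥ min AVC, set P = MC on the rising branch: Q = 12.
At P = $1 < min AVC = $7, price no longer covers variable cost at any output, so the firm shuts down: Q = 0.

Output falls from 12 to 0 (the firm shuts down)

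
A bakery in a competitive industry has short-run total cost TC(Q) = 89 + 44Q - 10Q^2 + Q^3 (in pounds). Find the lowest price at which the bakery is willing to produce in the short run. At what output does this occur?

£19 per unit, at Q = 5

The firm shuts down when price falls below the minimum of average variable cost. AVC = VC/Q = 44 - 10Q + Q^2.
dAVC/dQ = -10 + 2Q = 0 gives Q = 5. min AVC = 44 - 10·5 + 5^2 = 19.
So the shutdown price is £19.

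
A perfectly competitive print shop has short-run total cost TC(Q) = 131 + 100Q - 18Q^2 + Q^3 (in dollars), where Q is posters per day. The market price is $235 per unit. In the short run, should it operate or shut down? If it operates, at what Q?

Variable cost is VC = 100Q - 18Q^2 + Q^3, so AVC = VC/Q = 100 - 18Q + Q^2 and MC = dTC/dQ = 100 - 36Q + 3Q^2.
AVC hits its minimum where MC = AVC, at Q = 9, giving min AVC = 100 - 18·9 + 9^2 = $19.
Since P = $235 ≥ min AVC = $19, price covers variable cost and the firm should produce.
Solving P = MC: -135 - 36Q + 3Q^2 = 0 ⇒ Q = -3 or 15. On the upward-sloping branch, Q* = 15.
Check: AVC at Q = 15 is $55 ≤ P, so revenue covers variable cost.
Profit = P·Q − TC = 235·15 − 956 = $2569.

Produce at Q = 15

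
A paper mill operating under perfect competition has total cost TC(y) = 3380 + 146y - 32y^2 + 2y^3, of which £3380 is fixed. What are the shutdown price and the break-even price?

Shutdown price = min AVC. AVC = 146 - 32y + 2y^2, with vertex at y = 8 and minimum £18.
ATC = 3380/y + 146 - 32y + 2y^2. Setting dATC/dy = −3380/y^2 − 32 + 4y = 0 gives y = 13 (since 4·13^3 − 32·13^2 = 3380).
min ATC = 3380/13 + 146 − 32·13 + 2·13^2 = £328. That is the break-even price.
Between these two prices the firm operates at a loss; above £328 it earns a profit.

Shutdown price = £18; break-even price = £328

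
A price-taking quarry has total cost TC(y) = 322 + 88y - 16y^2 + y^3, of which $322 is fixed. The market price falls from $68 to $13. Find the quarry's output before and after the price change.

Output falls from 10 to 0 (the firm shuts down)

AVC = 88 - 16y + y^2, minimized at y = 8 where min AVC = $24. MC = 88 - 32y + 3y^2.
With P = $68 above the shutdown price, P = MC gives y = 10.
At P = $13 < min AVC = $24, price no longer covers variable cost at any output, so the firm shuts down: y = 0.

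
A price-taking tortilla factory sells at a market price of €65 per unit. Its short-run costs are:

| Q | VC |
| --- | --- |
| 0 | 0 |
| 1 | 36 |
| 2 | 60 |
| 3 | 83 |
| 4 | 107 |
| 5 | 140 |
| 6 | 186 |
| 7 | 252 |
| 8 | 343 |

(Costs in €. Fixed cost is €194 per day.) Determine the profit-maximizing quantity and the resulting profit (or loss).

Tabulate TR − TC: Q=0: -194; Q=1: -165; Q=2: -124; Q=3: -82; Q=4: -41; Q=5: -9; Q=6: 10; Q=7: 9; Q=8: -17.
Profit is maximized at Q = 6. AVC there is 186/6 = €31 ≤ P, so producing beats shutting down (which would give -€194).

Q = 6; profit = €10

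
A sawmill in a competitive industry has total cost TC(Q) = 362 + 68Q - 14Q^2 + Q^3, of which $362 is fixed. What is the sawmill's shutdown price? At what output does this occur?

Short-run supply begins at min AVC. From VC = 68Q - 14Q^2 + Q^3, AVC = 68 - 14Q + Q^2.
At the minimum of AVC, MC = AVC. MC = 68 - 28Q + 3Q^2; setting MC = AVC gives 2Q^2 - 14Q = 0, so Q = 7. min AVC = 19.
So the shutdown price is $19.

$19 per unit, at Q = 7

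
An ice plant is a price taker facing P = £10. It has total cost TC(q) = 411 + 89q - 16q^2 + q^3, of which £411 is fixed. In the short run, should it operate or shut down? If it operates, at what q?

Shut down

Variable cost is VC = 89q - 16q^2 + q^3, so AVC = VC/q = 89 - 16q + q^2 and MC = dTC/dq = 89 - 32q + 3q^2.
AVC is minimized where dAVC/dq = -16 + 2q = 0, at q = 8; min AVC = 89 - 16·8 + 8^2 = £25.
Since P = £10 < min AVC = £25, price fails to cover variable cost at any output.
Shutting down limits the loss to fixed cost, £411.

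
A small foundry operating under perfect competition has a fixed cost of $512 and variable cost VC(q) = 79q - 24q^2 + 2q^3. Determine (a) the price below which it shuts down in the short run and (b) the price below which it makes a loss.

Shutdown price = min AVC. AVC = 79 - 24q + 2q^2, with vertex at q = 6 and minimum $7.
ATC = 512/q + 79 - 24q + 2q^2. Setting dATC/dq = −512/q^2 − 24 + 4q = 0 gives q = 8 (since 4·8^3 − 24·8^2 = 512).
min ATC = 512/8 + 79 − 24·8 + 2·8^2 = $79. That is the break-even price.
For $7 ≤ P < $79 the firm produces at a loss; below $7 it shuts down.

Shutdown price = $7; break-even price = $79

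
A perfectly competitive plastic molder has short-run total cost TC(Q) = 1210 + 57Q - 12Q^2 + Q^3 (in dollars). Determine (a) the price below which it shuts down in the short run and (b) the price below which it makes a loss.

Shutdown price = $21; break-even price = $156

Shutdown price = min AVC. AVC = 57 - 12Q + Q^2, with vertex at Q = 6 and minimum $21.
ATC = 1210/Q + 57 - 12Q + Q^2. Setting dATC/dQ = −1210/Q^2 − 12 + 2Q = 0 gives Q = 11 (since 2·11^3 − 12·11^2 = 1210).
min ATC = 1210/11 + 57 − 12·11 + 11^2 = $156. That is the break-even price.
Between these two prices the firm operates at a loss; above $156 it earns a profit.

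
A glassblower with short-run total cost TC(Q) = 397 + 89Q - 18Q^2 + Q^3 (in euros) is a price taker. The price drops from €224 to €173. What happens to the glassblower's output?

Output falls from 15 to 14

AVC = 89 - 18Q + Q^2, minimized at Q = 9 where min AVC = €8. MC = 89 - 36Q + 3Q^2.
At P = €224 ≥ min AVC, set P = MC on the rising branch: Q = 15.
At P = €173 ≥ min AVC, set P = MC: Q = 14. The firm stays open but cuts output.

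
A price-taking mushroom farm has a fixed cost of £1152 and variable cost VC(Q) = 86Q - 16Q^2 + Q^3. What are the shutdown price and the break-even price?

Shutdown price = £22; break-even price = £134

AVC = 86 - 16Q + Q^2; minimized at Q = 8, giving min AVC = £22. That is the shutdown price.
ATC = 1152/Q + 86 - 16Q + Q^2. Setting dATC/dQ = −1152/Q^2 − 16 + 2Q = 0 gives Q = 12 (since 2·12^3 − 16·12^2 = 1152).
min ATC = 1152/12 + 86 − 16·12 + 12^2 = £134. That is the break-even price.
For £22 ≤ P < £134 the firm produces at a loss; below £22 it shuts down.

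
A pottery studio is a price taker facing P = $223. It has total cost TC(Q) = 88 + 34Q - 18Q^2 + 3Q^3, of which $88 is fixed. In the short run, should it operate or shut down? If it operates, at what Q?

Variable cost is VC = 34Q - 18Q^2 + 3Q^3, so AVC = VC/Q = 34 - 18Q + 3Q^2 and MC = dTC/dQ = 34 - 36Q + 9Q^2.
The AVC parabola has its vertex at Q = 18/6 = 3, where AVC = 34 - 18·3 + 3·3^2 = $7.
P = $223 exceeds min AVC = $7, so the firm stays open.
Solving P = MC: -189 - 36Q + 9Q^2 = 0 ⇒ Q = -3 or 7. On the upward-sloping branch, Q* = 7.
Check: AVC at Q = 7 is $55 ≤ P, so revenue covers variable cost.
Profit = P·Q − TC = 223·7 − 473 = $1088.

Produce at Q = 7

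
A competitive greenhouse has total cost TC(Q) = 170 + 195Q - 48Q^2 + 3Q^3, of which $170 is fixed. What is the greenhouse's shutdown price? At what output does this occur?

The firm shuts down when price falls below the minimum of average variable cost. AVC = VC/Q = 195 - 48Q + 3Q^2.
At the minimum of AVC, MC = AVC. MC = 195 - 96Q + 9Q^2; setting MC = AVC gives 6Q^2 - 48Q = 0, so Q = 8. min AVC = 3.
The firm shuts down for any P below $3.

$3 per unit, at Q = 8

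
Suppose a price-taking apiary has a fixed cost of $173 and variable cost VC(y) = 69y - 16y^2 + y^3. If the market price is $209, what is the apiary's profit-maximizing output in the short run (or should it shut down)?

Strip out fixed cost: VC = 69y - 16y^2 + y^3. Then AVC = 69 - 16y + y^2 and MC = 69 - 32y + 3y^2.
AVC is minimized where dAVC/dy = -16 + 2y = 0, at y = 8; min AVC = 69 - 16·8 + 8^2 = $5.
Since P = $209 ≥ min AVC = $5, price covers variable cost and the firm should produce.
Set P = MC: 209 = 69 - 32y + 3y^2 → -140 - 32y + 3y^2 = 0. The roots are y = -10/3 and y = 14; the profit-maximizing output is on the rising part of MC, so y* = 14.
Check: AVC at y = 14 is $41 ≤ P, so revenue covers variable cost.
Profit = P·y − TC = 209·14 − 747 = $2179.

Produce at y = 14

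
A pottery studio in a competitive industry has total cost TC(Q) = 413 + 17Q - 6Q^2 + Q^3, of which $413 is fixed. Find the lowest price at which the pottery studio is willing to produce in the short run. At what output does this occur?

The shutdown price is the minimum of AVC. VC = 17Q - 6Q^2 + Q^3, so AVC = 17 - 6Q + Q^2.
At the minimum of AVC, MC = AVC. MC = 17 - 12Q + 3Q^2; setting MC = AVC gives 2Q^2 - 6Q = 0, so Q = 3. min AVC = 8.
For P < $8 the firm produces nothing.

$8 per unit, at Q = 3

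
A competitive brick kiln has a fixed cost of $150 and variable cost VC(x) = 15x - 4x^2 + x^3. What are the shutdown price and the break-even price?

Shutdown price = min AVC. AVC = 15 - 4x + x^2, with vertex at x = 2 and minimum $11.
ATC = 150/x + 15 - 4x + x^2. Setting dATC/dx = −150/x^2 − 4 + 2x = 0 gives x = 5 (since 2·5^3 − 4·5^2 = 150).
min ATC = 150/5 + 15 − 4·5 + 5^2 = $50. That is the break-even price.
For $11 ≤ P < $50 the firm produces at a loss; below $11 it shuts down.

Shutdown price = $11; break-even price = $50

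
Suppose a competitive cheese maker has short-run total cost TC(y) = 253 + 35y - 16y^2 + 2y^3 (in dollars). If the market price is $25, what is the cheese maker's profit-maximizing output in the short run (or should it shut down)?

Produce at y = 5

From TC, MC = TC'(y) = 35 - 32y + 6y^2 and AVC = VC/y = 35 - 16y + 2y^2.
The AVC parabola has its vertex at y = 16/4 = 4, where AVC = 35 - 16·4 + 2·4^2 = $3.
P = $25 exceeds min AVC = $3, so the firm stays open.
Solving P = MC: 10 - 32y + 6y^2 = 0 ⇒ y = 1/3 or 5. On the upward-sloping branch, y* = 5.
Check: AVC at y = 5 is $5 ≤ P, so revenue covers variable cost.
Profit = P·y − TC = 25·5 − 278 = -$153, a loss, but smaller than the $253 fixed cost the firm would lose by shutting down.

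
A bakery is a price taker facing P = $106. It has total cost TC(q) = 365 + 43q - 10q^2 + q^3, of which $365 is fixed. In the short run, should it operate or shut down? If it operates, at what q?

Produce at q = 9

From TC, MC = TC'(q) = 43 - 20q + 3q^2 and AVC = VC/q = 43 - 10q + q^2.
AVC is minimized where dAVC/dq = -10 + 2q = 0, at q = 5; min AVC = 43 - 10·5 + 5^2 = $18.
Because $106 ≥ $18, revenue can cover variable cost; the firm operates.
Set P = MC: 106 = 43 - 20q + 3q^2 → -63 - 20q + 3q^2 = 0. The roots are q = -7/3 and q = 9; the profit-maximizing output is on the rising part of MC, so q* = 9.
Check: AVC at q = 9 is $34 ≤ P, so revenue covers variable cost.
Profit = P·q − TC = 106·9 − 671 = $283.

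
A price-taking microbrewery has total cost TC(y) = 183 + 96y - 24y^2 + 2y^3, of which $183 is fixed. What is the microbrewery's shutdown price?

Short-run supply begins at min AVC. From VC = 96y - 24y^2 + 2y^3, AVC = 96 - 24y + 2y^2.
dAVC/dy = -24 + 4y = 0 gives y = 6. min AVC = 96 - 24·6 + 2·6^2 = 24.
So the shutdown price is $24.

$24 per unit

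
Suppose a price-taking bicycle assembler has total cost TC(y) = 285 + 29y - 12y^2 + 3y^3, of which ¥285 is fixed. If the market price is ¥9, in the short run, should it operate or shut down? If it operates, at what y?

Shut down

Variable cost is VC = 29y - 12y^2 + 3y^3, so AVC = VC/y = 29 - 12y + 3y^2 and MC = dTC/dy = 29 - 24y + 9y^2.
AVC hits its minimum where MC = AVC, at y = 2, giving min AVC = 29 - 12·2 + 3·2^2 = ¥17.
Since P = ¥9 < min AVC = ¥17, price fails to cover variable cost at any output.
The firm minimizes its loss by shutting down and losing only its fixed cost of ¥285.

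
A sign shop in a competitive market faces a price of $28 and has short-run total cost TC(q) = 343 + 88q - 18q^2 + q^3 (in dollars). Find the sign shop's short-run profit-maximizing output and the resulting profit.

Profit = -$143 at q = 10

AVC = 88 - 18q + q^2 has its minimum $7 at q = 9; price $28 clears that bar, so the firm operates.
With MC = 88 - 36q + 3q^2, P = MC on the upward-sloping part at q* = 10.
TR = 28·10 = 280. TC = 343 + 80 = 423. Profit = 280 − 423 = -$143.
Shutting down would mean losing the fixed cost of $343, so operating at a loss of $143 is better by $200.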